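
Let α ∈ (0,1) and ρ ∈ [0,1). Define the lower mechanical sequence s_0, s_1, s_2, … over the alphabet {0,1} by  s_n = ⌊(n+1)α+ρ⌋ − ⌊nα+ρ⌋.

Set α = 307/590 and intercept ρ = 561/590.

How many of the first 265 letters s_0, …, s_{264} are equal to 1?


138

#1s = Σ_{n=0}^{264} s_n = Σ_{n=0}^{264} (⌊(n+1)α+ρ⌋ − ⌊nα+ρ⌋)
the sum telescopes: every ⌊nα+ρ⌋ with 0 < n < 265 appears once with + and once with −, leaving ⌊265α+ρ⌋ − ⌊0·α+ρ⌋
265α + ρ = (265·307 + 561) / 590 = 81916/590
ρ = 561/590
⌊81916/590⌋ = 138,  ⌊561/590⌋ = 0
#1s = 138 − 0 = 138


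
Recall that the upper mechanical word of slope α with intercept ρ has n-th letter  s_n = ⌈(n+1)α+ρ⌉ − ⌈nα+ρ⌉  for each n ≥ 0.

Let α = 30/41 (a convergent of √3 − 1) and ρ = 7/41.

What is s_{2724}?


1

(n+1)α + ρ = (2725·30 + 7) / 41 = 81757/41
nα + ρ     = (2724·30 + 7) / 41 = 81727/41
⌈81757/41⌉ = 1995,  ⌈81727/41⌉ = 1994
s_{2724} = 1995 − 1994 = 1


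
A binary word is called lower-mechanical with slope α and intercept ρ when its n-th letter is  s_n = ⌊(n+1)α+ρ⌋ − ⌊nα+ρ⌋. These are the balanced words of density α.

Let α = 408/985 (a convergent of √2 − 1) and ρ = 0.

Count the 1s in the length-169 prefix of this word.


#1s = Σ_{n=0}^{168} s_n = Σ_{n=0}^{168} (⌊(n+1)α+ρ⌋ − ⌊nα+ρ⌋)
the sum telescopes: every ⌊nα+ρ⌋ with 0 < n < 169 appears once with + and once with −, leaving ⌊169α+ρ⌋ − ⌊0·α+ρ⌋
169α + ρ = (169·408) / 985 = 68952/985
ρ = 0/985
⌊68952/985⌋ = 70,  ⌊0/985⌋ = 0
#1s = 70 − 0 = 70

70


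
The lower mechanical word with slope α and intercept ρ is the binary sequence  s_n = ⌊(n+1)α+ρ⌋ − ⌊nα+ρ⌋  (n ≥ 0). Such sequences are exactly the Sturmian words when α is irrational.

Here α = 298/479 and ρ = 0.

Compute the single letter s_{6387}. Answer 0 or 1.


(n+1)α + ρ = (6388·298) / 479 = 1903624/479
nα + ρ     = (6387·298) / 479 = 1903326/479
⌊1903624/479⌋ = 3974,  ⌊1903326/479⌋ = 3973
s_{6387} = 3974 − 3973 = 1

1


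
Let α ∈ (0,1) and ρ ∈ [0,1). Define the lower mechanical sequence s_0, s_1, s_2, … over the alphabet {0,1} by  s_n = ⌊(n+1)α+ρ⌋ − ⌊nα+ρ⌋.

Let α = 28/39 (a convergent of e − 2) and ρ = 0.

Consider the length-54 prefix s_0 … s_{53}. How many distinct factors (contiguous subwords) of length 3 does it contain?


4

t_n = ⌊(n·28)/39⌋ for n = 0 … 54:
  n=0…9: ⌊0/39⌋=0 ⌊28/39⌋=0 ⌊56/39⌋=1 ⌊84/39⌋=2 ⌊112/39⌋=2 ⌊140/39⌋=3 ⌊168/39⌋=4 ⌊196/39⌋=5 ⌊224/39⌋=5 ⌊252/39⌋=6
  n=10…19: ⌊280/39⌋=7 ⌊308/39⌋=7 ⌊336/39⌋=8 ⌊364/39⌋=9 ⌊392/39⌋=10 ⌊420/39⌋=10 ⌊448/39⌋=11 ⌊476/39⌋=12 ⌊504/39⌋=12 ⌊532/39⌋=13
  n=20…29: ⌊560/39⌋=14 ⌊588/39⌋=15 ⌊616/39⌋=15 ⌊644/39⌋=16 ⌊672/39⌋=17 ⌊700/39⌋=17 ⌊728/39⌋=18 ⌊756/39⌋=19 ⌊784/39⌋=20 ⌊812/39⌋=20
  n=30…39: ⌊840/39⌋=21 ⌊868/39⌋=22 ⌊896/39⌋=22 ⌊924/39⌋=23 ⌊952/39⌋=24 ⌊980/39⌋=25 ⌊1008/39⌋=25 ⌊1036/39⌋=26 ⌊1064/39⌋=27 ⌊1092/39⌋=28
  n=40…49: ⌊1120/39⌋=28 ⌊1148/39⌋=29 ⌊1176/39⌋=30 ⌊1204/39⌋=30 ⌊1232/39⌋=31 ⌊1260/39⌋=32 ⌊1288/39⌋=33 ⌊1316/39⌋=33 ⌊1344/39⌋=34 ⌊1372/39⌋=35
  n=50…54: ⌊1400/39⌋=35 ⌊1428/39⌋=36 ⌊1456/39⌋=37 ⌊1484/39⌋=38 ⌊1512/39⌋=38
s_n = t_(n+1) − t_n for n = 0 … 53 gives
prefix = 011011101101110110111011011101101110111011011101101110
slide a length-3 window over [0..2] … [51..53] (52 windows); first occurrence of each distinct factor:
  [  0..  2] 011
  [  1..  3] 110
  [  2..  4] 101
  [  4..  6] 111
  (the other 48 windows repeat one of these)
distinct factors: {011, 101, 110, 111}
count = 4  (Sturmian bound for length 3 is 4)


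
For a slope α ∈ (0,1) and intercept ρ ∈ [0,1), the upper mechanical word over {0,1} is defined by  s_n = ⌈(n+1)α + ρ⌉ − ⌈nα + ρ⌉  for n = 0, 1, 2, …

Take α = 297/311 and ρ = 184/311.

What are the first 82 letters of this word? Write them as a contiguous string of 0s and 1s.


n=0: ⌈(1·297+184)/311⌉ − ⌈(0·297+184)/311⌉ = ⌈481/311⌉ − ⌈184/311⌉ = 2 − 1 = 1
n=1: ⌈(2·297+184)/311⌉ − ⌈(1·297+184)/311⌉ = ⌈778/311⌉ − ⌈481/311⌉ = 3 − 2 = 1
n=2: ⌈(3·297+184)/311⌉ − ⌈(2·297+184)/311⌉ = ⌈1075/311⌉ − ⌈778/311⌉ = 4 − 3 = 1
n=3: ⌈(4·297+184)/311⌉ − ⌈(3·297+184)/311⌉ = ⌈1372/311⌉ − ⌈1075/311⌉ = 5 − 4 = 1
n=4: ⌈(5·297+184)/311⌉ − ⌈(4·297+184)/311⌉ = ⌈1669/311⌉ − ⌈1372/311⌉ = 6 − 5 = 1
n=5: ⌈(6·297+184)/311⌉ − ⌈(5·297+184)/311⌉ = ⌈1966/311⌉ − ⌈1669/311⌉ = 7 − 6 = 1
n=6: ⌈(7·297+184)/311⌉ − ⌈(6·297+184)/311⌉ = ⌈2263/311⌉ − ⌈1966/311⌉ = 8 − 7 = 1
n=7: ⌈(8·297+184)/311⌉ − ⌈(7·297+184)/311⌉ = ⌈2560/311⌉ − ⌈2263/311⌉ = 9 − 8 = 1
n=8: ⌈(9·297+184)/311⌉ − ⌈(8·297+184)/311⌉ = ⌈2857/311⌉ − ⌈2560/311⌉ = 10 − 9 = 1
n=9: ⌈(10·297+184)/311⌉ − ⌈(9·297+184)/311⌉ = ⌈3154/311⌉ − ⌈2857/311⌉ = 11 − 10 = 1
n=10: ⌈(11·297+184)/311⌉ − ⌈(10·297+184)/311⌉ = ⌈3451/311⌉ − ⌈3154/311⌉ = 12 − 11 = 1
n=11: ⌈(12·297+184)/311⌉ − ⌈(11·297+184)/311⌉ = ⌈3748/311⌉ − ⌈3451/311⌉ = 13 − 12 = 1
n=12: ⌈(13·297+184)/311⌉ − ⌈(12·297+184)/311⌉ = ⌈4045/311⌉ − ⌈3748/311⌉ = 14 − 13 = 1
n=13: ⌈(14·297+184)/311⌉ − ⌈(13·297+184)/311⌉ = ⌈4342/311⌉ − ⌈4045/311⌉ = 14 − 14 = 0
n=14: ⌈(15·297+184)/311⌉ − ⌈(14·297+184)/311⌉ = ⌈4639/311⌉ − ⌈4342/311⌉ = 15 − 14 = 1
n=15: ⌈(16·297+184)/311⌉ − ⌈(15·297+184)/311⌉ = ⌈4936/311⌉ − ⌈4639/311⌉ = 16 − 15 = 1
n=16: ⌈(17·297+184)/311⌉ − ⌈(16·297+184)/311⌉ = ⌈5233/311⌉ − ⌈4936/311⌉ = 17 − 16 = 1
n=17: ⌈(18·297+184)/311⌉ − ⌈(17·297+184)/311⌉ = ⌈5530/311⌉ − ⌈5233/311⌉ = 18 − 17 = 1
n=18: ⌈(19·297+184)/311⌉ − ⌈(18·297+184)/311⌉ = ⌈5827/311⌉ − ⌈5530/311⌉ = 19 − 18 = 1
n=19: ⌈(20·297+184)/311⌉ − ⌈(19·297+184)/311⌉ = ⌈6124/311⌉ − ⌈5827/311⌉ = 20 − 19 = 1
n=20: ⌈(21·297+184)/311⌉ − ⌈(20·297+184)/311⌉ = ⌈6421/311⌉ − ⌈6124/311⌉ = 21 − 20 = 1
n=21: ⌈(22·297+184)/311⌉ − ⌈(21·297+184)/311⌉ = ⌈6718/311⌉ − ⌈6421/311⌉ = 22 − 21 = 1
n=22: ⌈(23·297+184)/311⌉ − ⌈(22·297+184)/311⌉ = ⌈7015/311⌉ − ⌈6718/311⌉ = 23 − 22 = 1
n=23: ⌈(24·297+184)/311⌉ − ⌈(23·297+184)/311⌉ = ⌈7312/311⌉ − ⌈7015/311⌉ = 24 − 23 = 1
n=24: ⌈(25·297+184)/311⌉ − ⌈(24·297+184)/311⌉ = ⌈7609/311⌉ − ⌈7312/311⌉ = 25 − 24 = 1
n=25: ⌈(26·297+184)/311⌉ − ⌈(25·297+184)/311⌉ = ⌈7906/311⌉ − ⌈7609/311⌉ = 26 − 25 = 1
n=26: ⌈(27·297+184)/311⌉ − ⌈(26·297+184)/311⌉ = ⌈8203/311⌉ − ⌈7906/311⌉ = 27 − 26 = 1
n=27: ⌈(28·297+184)/311⌉ − ⌈(27·297+184)/311⌉ = ⌈8500/311⌉ − ⌈8203/311⌉ = 28 − 27 = 1
n=28: ⌈(29·297+184)/311⌉ − ⌈(28·297+184)/311⌉ = ⌈8797/311⌉ − ⌈8500/311⌉ = 29 − 28 = 1
n=29: ⌈(30·297+184)/311⌉ − ⌈(29·297+184)/311⌉ = ⌈9094/311⌉ − ⌈8797/311⌉ = 30 − 29 = 1
n=30: ⌈(31·297+184)/311⌉ − ⌈(30·297+184)/311⌉ = ⌈9391/311⌉ − ⌈9094/311⌉ = 31 − 30 = 1
n=31: ⌈(32·297+184)/311⌉ − ⌈(31·297+184)/311⌉ = ⌈9688/311⌉ − ⌈9391/311⌉ = 32 − 31 = 1
n=32: ⌈(33·297+184)/311⌉ − ⌈(32·297+184)/311⌉ = ⌈9985/311⌉ − ⌈9688/311⌉ = 33 − 32 = 1
n=33: ⌈(34·297+184)/311⌉ − ⌈(33·297+184)/311⌉ = ⌈10282/311⌉ − ⌈9985/311⌉ = 34 − 33 = 1
n=34: ⌈(35·297+184)/311⌉ − ⌈(34·297+184)/311⌉ = ⌈10579/311⌉ − ⌈10282/311⌉ = 35 − 34 = 1
n=35: ⌈(36·297+184)/311⌉ − ⌈(35·297+184)/311⌉ = ⌈10876/311⌉ − ⌈10579/311⌉ = 35 − 35 = 0
n=36: ⌈(37·297+184)/311⌉ − ⌈(36·297+184)/311⌉ = ⌈11173/311⌉ − ⌈10876/311⌉ = 36 − 35 = 1
n=37: ⌈(38·297+184)/311⌉ − ⌈(37·297+184)/311⌉ = ⌈11470/311⌉ − ⌈11173/311⌉ = 37 − 36 = 1
n=38: ⌈(39·297+184)/311⌉ − ⌈(38·297+184)/311⌉ = ⌈11767/311⌉ − ⌈11470/311⌉ = 38 − 37 = 1
n=39: ⌈(40·297+184)/311⌉ − ⌈(39·297+184)/311⌉ = ⌈12064/311⌉ − ⌈11767/311⌉ = 39 − 38 = 1
n=40: ⌈(41·297+184)/311⌉ − ⌈(40·297+184)/311⌉ = ⌈12361/311⌉ − ⌈12064/311⌉ = 40 − 39 = 1
n=41: ⌈(42·297+184)/311⌉ − ⌈(41·297+184)/311⌉ = ⌈12658/311⌉ − ⌈12361/311⌉ = 41 − 40 = 1
n=42: ⌈(43·297+184)/311⌉ − ⌈(42·297+184)/311⌉ = ⌈12955/311⌉ − ⌈12658/311⌉ = 42 − 41 = 1
n=43: ⌈(44·297+184)/311⌉ − ⌈(43·297+184)/311⌉ = ⌈13252/311⌉ − ⌈12955/311⌉ = 43 − 42 = 1
n=44: ⌈(45·297+184)/311⌉ − ⌈(44·297+184)/311⌉ = ⌈13549/311⌉ − ⌈13252/311⌉ = 44 − 43 = 1
n=45: ⌈(46·297+184)/311⌉ − ⌈(45·297+184)/311⌉ = ⌈13846/311⌉ − ⌈13549/311⌉ = 45 − 44 = 1
n=46: ⌈(47·297+184)/311⌉ − ⌈(46·297+184)/311⌉ = ⌈14143/311⌉ − ⌈13846/311⌉ = 46 − 45 = 1
n=47: ⌈(48·297+184)/311⌉ − ⌈(47·297+184)/311⌉ = ⌈14440/311⌉ − ⌈14143/311⌉ = 47 − 46 = 1
n=48: ⌈(49·297+184)/311⌉ − ⌈(48·297+184)/311⌉ = ⌈14737/311⌉ − ⌈14440/311⌉ = 48 − 47 = 1
n=49: ⌈(50·297+184)/311⌉ − ⌈(49·297+184)/311⌉ = ⌈15034/311⌉ − ⌈14737/311⌉ = 49 − 48 = 1
n=50: ⌈(51·297+184)/311⌉ − ⌈(50·297+184)/311⌉ = ⌈15331/311⌉ − ⌈15034/311⌉ = 50 − 49 = 1
n=51: ⌈(52·297+184)/311⌉ − ⌈(51·297+184)/311⌉ = ⌈15628/311⌉ − ⌈15331/311⌉ = 51 − 50 = 1
n=52: ⌈(53·297+184)/311⌉ − ⌈(52·297+184)/311⌉ = ⌈15925/311⌉ − ⌈15628/311⌉ = 52 − 51 = 1
n=53: ⌈(54·297+184)/311⌉ − ⌈(53·297+184)/311⌉ = ⌈16222/311⌉ − ⌈15925/311⌉ = 53 − 52 = 1
n=54: ⌈(55·297+184)/311⌉ − ⌈(54·297+184)/311⌉ = ⌈16519/311⌉ − ⌈16222/311⌉ = 54 − 53 = 1
n=55: ⌈(56·297+184)/311⌉ − ⌈(55·297+184)/311⌉ = ⌈16816/311⌉ − ⌈16519/311⌉ = 55 − 54 = 1
n=56: ⌈(57·297+184)/311⌉ − ⌈(56·297+184)/311⌉ = ⌈17113/311⌉ − ⌈16816/311⌉ = 56 − 55 = 1
n=57: ⌈(58·297+184)/311⌉ − ⌈(57·297+184)/311⌉ = ⌈17410/311⌉ − ⌈17113/311⌉ = 56 − 56 = 0
n=58: ⌈(59·297+184)/311⌉ − ⌈(58·297+184)/311⌉ = ⌈17707/311⌉ − ⌈17410/311⌉ = 57 − 56 = 1
n=59: ⌈(60·297+184)/311⌉ − ⌈(59·297+184)/311⌉ = ⌈18004/311⌉ − ⌈17707/311⌉ = 58 − 57 = 1
n=60: ⌈(61·297+184)/311⌉ − ⌈(60·297+184)/311⌉ = ⌈18301/311⌉ − ⌈18004/311⌉ = 59 − 58 = 1
n=61: ⌈(62·297+184)/311⌉ − ⌈(61·297+184)/311⌉ = ⌈18598/311⌉ − ⌈18301/311⌉ = 60 − 59 = 1
n=62: ⌈(63·297+184)/311⌉ − ⌈(62·297+184)/311⌉ = ⌈18895/311⌉ − ⌈18598/311⌉ = 61 − 60 = 1
n=63: ⌈(64·297+184)/311⌉ − ⌈(63·297+184)/311⌉ = ⌈19192/311⌉ − ⌈18895/311⌉ = 62 − 61 = 1
n=64: ⌈(65·297+184)/311⌉ − ⌈(64·297+184)/311⌉ = ⌈19489/311⌉ − ⌈19192/311⌉ = 63 − 62 = 1
n=65: ⌈(66·297+184)/311⌉ − ⌈(65·297+184)/311⌉ = ⌈19786/311⌉ − ⌈19489/311⌉ = 64 − 63 = 1
n=66: ⌈(67·297+184)/311⌉ − ⌈(66·297+184)/311⌉ = ⌈20083/311⌉ − ⌈19786/311⌉ = 65 − 64 = 1
n=67: ⌈(68·297+184)/311⌉ − ⌈(67·297+184)/311⌉ = ⌈20380/311⌉ − ⌈20083/311⌉ = 66 − 65 = 1
n=68: ⌈(69·297+184)/311⌉ − ⌈(68·297+184)/311⌉ = ⌈20677/311⌉ − ⌈20380/311⌉ = 67 − 66 = 1
n=69: ⌈(70·297+184)/311⌉ − ⌈(69·297+184)/311⌉ = ⌈20974/311⌉ − ⌈20677/311⌉ = 68 − 67 = 1
n=70: ⌈(71·297+184)/311⌉ − ⌈(70·297+184)/311⌉ = ⌈21271/311⌉ − ⌈20974/311⌉ = 69 − 68 = 1
n=71: ⌈(72·297+184)/311⌉ − ⌈(71·297+184)/311⌉ = ⌈21568/311⌉ − ⌈21271/311⌉ = 70 − 69 = 1
n=72: ⌈(73·297+184)/311⌉ − ⌈(72·297+184)/311⌉ = ⌈21865/311⌉ − ⌈21568/311⌉ = 71 − 70 = 1
n=73: ⌈(74·297+184)/311⌉ − ⌈(73·297+184)/311⌉ = ⌈22162/311⌉ − ⌈21865/311⌉ = 72 − 71 = 1
n=74: ⌈(75·297+184)/311⌉ − ⌈(74·297+184)/311⌉ = ⌈22459/311⌉ − ⌈22162/311⌉ = 73 − 72 = 1
n=75: ⌈(76·297+184)/311⌉ − ⌈(75·297+184)/311⌉ = ⌈22756/311⌉ − ⌈22459/311⌉ = 74 − 73 = 1
n=76: ⌈(77·297+184)/311⌉ − ⌈(76·297+184)/311⌉ = ⌈23053/311⌉ − ⌈22756/311⌉ = 75 − 74 = 1
n=77: ⌈(78·297+184)/311⌉ − ⌈(77·297+184)/311⌉ = ⌈23350/311⌉ − ⌈23053/311⌉ = 76 − 75 = 1
n=78: ⌈(79·297+184)/311⌉ − ⌈(78·297+184)/311⌉ = ⌈23647/311⌉ − ⌈23350/311⌉ = 77 − 76 = 1
n=79: ⌈(80·297+184)/311⌉ − ⌈(79·297+184)/311⌉ = ⌈23944/311⌉ − ⌈23647/311⌉ = 77 − 77 = 0
n=80: ⌈(81·297+184)/311⌉ − ⌈(80·297+184)/311⌉ = ⌈24241/311⌉ − ⌈23944/311⌉ = 78 − 77 = 1
n=81: ⌈(82·297+184)/311⌉ − ⌈(81·297+184)/311⌉ = ⌈24538/311⌉ − ⌈24241/311⌉ = 79 − 78 = 1

1111111111111011111111111111111111101111111111111111111110111111111111111111111011


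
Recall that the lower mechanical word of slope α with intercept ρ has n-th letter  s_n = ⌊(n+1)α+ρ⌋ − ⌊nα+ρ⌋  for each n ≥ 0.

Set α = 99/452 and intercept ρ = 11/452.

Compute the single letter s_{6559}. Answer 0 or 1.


0

(n+1)α + ρ = (6560·99 + 11) / 452 = 649451/452
nα + ρ     = (6559·99 + 11) / 452 = 649352/452
⌊649451/452⌋ = 1436,  ⌊649352/452⌋ = 1436
s_{6559} = 1436 − 1436 = 0


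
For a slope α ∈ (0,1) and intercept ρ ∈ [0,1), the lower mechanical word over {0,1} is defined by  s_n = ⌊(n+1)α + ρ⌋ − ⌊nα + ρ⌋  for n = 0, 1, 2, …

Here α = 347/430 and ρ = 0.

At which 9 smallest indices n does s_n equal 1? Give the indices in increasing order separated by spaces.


n=0: ⌊347/430⌋−⌊0/430⌋ = 0−0 = 0
n=1: ⌊694/430⌋−⌊347/430⌋ = 1−0 = 1  ← one
n=2: ⌊1041/430⌋−⌊694/430⌋ = 2−1 = 1  ← one
n=3: ⌊1388/430⌋−⌊1041/430⌋ = 3−2 = 1  ← one
n=4: ⌊1735/430⌋−⌊1388/430⌋ = 4−3 = 1  ← one
n=5: ⌊2082/430⌋−⌊1735/430⌋ = 4−4 = 0
n=6: ⌊2429/430⌋−⌊2082/430⌋ = 5−4 = 1  ← one
n=7: ⌊2776/430⌋−⌊2429/430⌋ = 6−5 = 1  ← one
n=8: ⌊3123/430⌋−⌊2776/430⌋ = 7−6 = 1  ← one
n=9: ⌊3470/430⌋−⌊3123/430⌋ = 8−7 = 1  ← one
n=10: ⌊3817/430⌋−⌊3470/430⌋ = 8−8 = 0
n=11: ⌊4164/430⌋−⌊3817/430⌋ = 9−8 = 1  ← one
positions of the first 9 ones: 1 2 3 4 6 7 8 9 11

1 2 3 4 6 7 8 9 11


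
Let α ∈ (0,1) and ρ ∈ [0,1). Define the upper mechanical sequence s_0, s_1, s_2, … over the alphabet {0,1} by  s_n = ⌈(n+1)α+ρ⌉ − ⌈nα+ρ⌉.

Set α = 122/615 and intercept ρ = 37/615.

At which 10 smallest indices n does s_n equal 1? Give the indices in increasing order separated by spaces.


n=0: ⌈159/615⌉−⌈37/615⌉ = 1−1 = 0
n=1: ⌈281/615⌉−⌈159/615⌉ = 1−1 = 0
n=2: ⌈403/615⌉−⌈281/615⌉ = 1−1 = 0
n=3: ⌈525/615⌉−⌈403/615⌉ = 1−1 = 0
n=4: ⌈647/615⌉−⌈525/615⌉ = 2−1 = 1  ← one
n=5: ⌈769/615⌉−⌈647/615⌉ = 2−2 = 0
n=6: ⌈891/615⌉−⌈769/615⌉ = 2−2 = 0
n=7: ⌈1013/615⌉−⌈891/615⌉ = 2−2 = 0
n=8: ⌈1135/615⌉−⌈1013/615⌉ = 2−2 = 0
n=9: ⌈1257/615⌉−⌈1135/615⌉ = 3−2 = 1  ← one
n=10: ⌈1379/615⌉−⌈1257/615⌉ = 3−3 = 0
n=11: ⌈1501/615⌉−⌈1379/615⌉ = 3−3 = 0
n=12: ⌈1623/615⌉−⌈1501/615⌉ = 3−3 = 0
n=13: ⌈1745/615⌉−⌈1623/615⌉ = 3−3 = 0
n=14: ⌈1867/615⌉−⌈1745/615⌉ = 4−3 = 1  ← one
n=15: ⌈1989/615⌉−⌈1867/615⌉ = 4−4 = 0
n=16: ⌈2111/615⌉−⌈1989/615⌉ = 4−4 = 0
n=17: ⌈2233/615⌉−⌈2111/615⌉ = 4−4 = 0
n=18: ⌈2355/615⌉−⌈2233/615⌉ = 4−4 = 0
n=19: ⌈2477/615⌉−⌈2355/615⌉ = 5−4 = 1  ← one
n=20: ⌈2599/615⌉−⌈2477/615⌉ = 5−5 = 0
n=21: ⌈2721/615⌉−⌈2599/615⌉ = 5−5 = 0
n=22: ⌈2843/615⌉−⌈2721/615⌉ = 5−5 = 0
n=23: ⌈2965/615⌉−⌈2843/615⌉ = 5−5 = 0
n=24: ⌈3087/615⌉−⌈2965/615⌉ = 6−5 = 1  ← one
n=25: ⌈3209/615⌉−⌈3087/615⌉ = 6−6 = 0
n=26: ⌈3331/615⌉−⌈3209/615⌉ = 6−6 = 0
n=27: ⌈3453/615⌉−⌈3331/615⌉ = 6−6 = 0
n=28: ⌈3575/615⌉−⌈3453/615⌉ = 6−6 = 0
n=29: ⌈3697/615⌉−⌈3575/615⌉ = 7−6 = 1  ← one
n=30: ⌈3819/615⌉−⌈3697/615⌉ = 7−7 = 0
n=31: ⌈3941/615⌉−⌈3819/615⌉ = 7−7 = 0
n=32: ⌈4063/615⌉−⌈3941/615⌉ = 7−7 = 0
n=33: ⌈4185/615⌉−⌈4063/615⌉ = 7−7 = 0
n=34: ⌈4307/615⌉−⌈4185/615⌉ = 8−7 = 1  ← one
n=35: ⌈4429/615⌉−⌈4307/615⌉ = 8−8 = 0
n=36: ⌈4551/615⌉−⌈4429/615⌉ = 8−8 = 0
n=37: ⌈4673/615⌉−⌈4551/615⌉ = 8−8 = 0
n=38: ⌈4795/615⌉−⌈4673/615⌉ = 8−8 = 0
n=39: ⌈4917/615⌉−⌈4795/615⌉ = 8−8 = 0
n=40: ⌈5039/615⌉−⌈4917/615⌉ = 9−8 = 1  ← one
n=41: ⌈5161/615⌉−⌈5039/615⌉ = 9−9 = 0
n=42: ⌈5283/615⌉−⌈5161/615⌉ = 9−9 = 0
n=43: ⌈5405/615⌉−⌈5283/615⌉ = 9−9 = 0
n=44: ⌈5527/615⌉−⌈5405/615⌉ = 9−9 = 0
n=45: ⌈5649/615⌉−⌈5527/615⌉ = 10−9 = 1  ← one
n=46: ⌈5771/615⌉−⌈5649/615⌉ = 10−10 = 0
n=47: ⌈5893/615⌉−⌈5771/615⌉ = 10−10 = 0
n=48: ⌈6015/615⌉−⌈5893/615⌉ = 10−10 = 0
n=49: ⌈6137/615⌉−⌈6015/615⌉ = 10−10 = 0
n=50: ⌈6259/615⌉−⌈6137/615⌉ = 11−10 = 1  ← one
positions of the first 10 ones: 4 9 14 19 24 29 34 40 45 50

4 9 14 19 24 29 34 40 45 50


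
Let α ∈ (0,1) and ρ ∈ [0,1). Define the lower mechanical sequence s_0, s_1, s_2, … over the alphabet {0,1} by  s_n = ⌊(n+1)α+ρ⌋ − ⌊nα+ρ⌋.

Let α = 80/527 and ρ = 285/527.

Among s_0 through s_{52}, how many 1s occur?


#1s = Σ_{n=0}^{52} s_n = Σ_{n=0}^{52} (⌊(n+1)α+ρ⌋ − ⌊nα+ρ⌋)
the sum telescopes: every ⌊nα+ρ⌋ with 0 < n < 53 appears once with + and once with −, leaving ⌊53α+ρ⌋ − ⌊0·α+ρ⌋
53α + ρ = (53·80 + 285) / 527 = 4525/527
ρ = 285/527
⌊4525/527⌋ = 8,  ⌊285/527⌋ = 0
#1s = 8 − 0 = 8

8


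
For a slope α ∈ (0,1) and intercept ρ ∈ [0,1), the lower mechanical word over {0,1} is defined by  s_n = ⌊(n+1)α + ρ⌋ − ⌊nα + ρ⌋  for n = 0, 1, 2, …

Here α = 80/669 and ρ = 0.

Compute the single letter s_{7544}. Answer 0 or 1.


(n+1)α + ρ = (7545·80) / 669 = 603600/669
nα + ρ     = (7544·80) / 669 = 603520/669
⌊603600/669⌋ = 902,  ⌊603520/669⌋ = 902
s_{7544} = 902 − 902 = 0

0


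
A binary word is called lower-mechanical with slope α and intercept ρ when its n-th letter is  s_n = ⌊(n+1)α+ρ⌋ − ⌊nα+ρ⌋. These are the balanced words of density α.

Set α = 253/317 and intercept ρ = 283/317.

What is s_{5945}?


1

(n+1)α + ρ = (5946·253 + 283) / 317 = 1504621/317
nα + ρ     = (5945·253 + 283) / 317 = 1504368/317
⌊1504621/317⌋ = 4746,  ⌊1504368/317⌋ = 4745
s_{5945} = 4746 − 4745 = 1


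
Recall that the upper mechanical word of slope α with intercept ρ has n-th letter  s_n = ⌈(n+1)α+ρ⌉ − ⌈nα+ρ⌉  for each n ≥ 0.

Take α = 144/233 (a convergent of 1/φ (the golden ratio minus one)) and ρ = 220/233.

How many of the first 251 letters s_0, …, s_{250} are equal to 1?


#1s = Σ_{n=0}^{250} s_n = Σ_{n=0}^{250} (⌈(n+1)α+ρ⌉ − ⌈nα+ρ⌉)
the sum telescopes: every ⌈nα+ρ⌉ with 0 < n < 251 appears once with + and once with −, leaving ⌈251α+ρ⌉ − ⌈0·α+ρ⌉
251α + ρ = (251·144 + 220) / 233 = 36364/233
ρ = 220/233
⌈36364/233⌉ = 157,  ⌈220/233⌉ = 1
#1s = 157 − 1 = 156

156


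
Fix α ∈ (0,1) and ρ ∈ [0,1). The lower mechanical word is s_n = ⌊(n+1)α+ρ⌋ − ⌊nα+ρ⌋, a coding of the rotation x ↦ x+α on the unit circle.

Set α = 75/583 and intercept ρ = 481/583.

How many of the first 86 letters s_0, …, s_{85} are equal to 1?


11

#1s = Σ_{n=0}^{85} s_n = Σ_{n=0}^{85} (⌊(n+1)α+ρ⌋ − ⌊nα+ρ⌋)
the sum telescopes: every ⌊nα+ρ⌋ with 0 < n < 86 appears once with + and once with −, leaving ⌊86α+ρ⌋ − ⌊0·α+ρ⌋
86α + ρ = (86·75 + 481) / 583 = 6931/583
ρ = 481/583
⌊6931/583⌋ = 11,  ⌊481/583⌋ = 0
#1s = 11 − 0 = 11


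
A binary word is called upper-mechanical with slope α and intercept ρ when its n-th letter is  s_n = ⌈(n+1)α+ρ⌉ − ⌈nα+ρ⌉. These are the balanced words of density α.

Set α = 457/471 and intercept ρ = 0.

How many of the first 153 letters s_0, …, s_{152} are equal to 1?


149

#1s = Σ_{n=0}^{152} s_n = Σ_{n=0}^{152} (⌈(n+1)α+ρ⌉ − ⌈nα+ρ⌉)
the sum telescopes: every ⌈nα+ρ⌉ with 0 < n < 153 appears once with + and once with −, leaving ⌈153α+ρ⌉ − ⌈0·α+ρ⌉
153α + ρ = (153·457) / 471 = 69921/471
ρ = 0/471
⌈69921/471⌉ = 149,  ⌈0/471⌉ = 0
#1s = 149 − 0 = 149


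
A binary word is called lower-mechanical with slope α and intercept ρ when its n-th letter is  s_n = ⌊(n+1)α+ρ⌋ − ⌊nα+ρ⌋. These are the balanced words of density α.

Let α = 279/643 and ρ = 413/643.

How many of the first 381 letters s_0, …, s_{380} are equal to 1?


#1s = Σ_{n=0}^{380} s_n = Σ_{n=0}^{380} (⌊(n+1)α+ρ⌋ − ⌊nα+ρ⌋)
the sum telescopes: every ⌊nα+ρ⌋ with 0 < n < 381 appears once with + and once with −, leaving ⌊381α+ρ⌋ − ⌊0·α+ρ⌋
381α + ρ = (381·279 + 413) / 643 = 106712/643
ρ = 413/643
⌊106712/643⌋ = 165,  ⌊413/643⌋ = 0
#1s = 165 − 0 = 165

165


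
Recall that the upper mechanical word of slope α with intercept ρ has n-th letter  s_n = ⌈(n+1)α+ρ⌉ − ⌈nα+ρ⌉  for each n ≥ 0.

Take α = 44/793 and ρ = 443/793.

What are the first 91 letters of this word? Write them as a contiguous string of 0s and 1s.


0000000100000000000000000100000000000000000010000000000000000010000000000000000010000000000

n=0: ⌈(1·44+443)/793⌉ − ⌈(0·44+443)/793⌉ = ⌈487/793⌉ − ⌈443/793⌉ = 1 − 1 = 0
n=1: ⌈(2·44+443)/793⌉ − ⌈(1·44+443)/793⌉ = ⌈531/793⌉ − ⌈487/793⌉ = 1 − 1 = 0
n=2: ⌈(3·44+443)/793⌉ − ⌈(2·44+443)/793⌉ = ⌈575/793⌉ − ⌈531/793⌉ = 1 − 1 = 0
n=3: ⌈(4·44+443)/793⌉ − ⌈(3·44+443)/793⌉ = ⌈619/793⌉ − ⌈575/793⌉ = 1 − 1 = 0
n=4: ⌈(5·44+443)/793⌉ − ⌈(4·44+443)/793⌉ = ⌈663/793⌉ − ⌈619/793⌉ = 1 − 1 = 0
n=5: ⌈(6·44+443)/793⌉ − ⌈(5·44+443)/793⌉ = ⌈707/793⌉ − ⌈663/793⌉ = 1 − 1 = 0
n=6: ⌈(7·44+443)/793⌉ − ⌈(6·44+443)/793⌉ = ⌈751/793⌉ − ⌈707/793⌉ = 1 − 1 = 0
n=7: ⌈(8·44+443)/793⌉ − ⌈(7·44+443)/793⌉ = ⌈795/793⌉ − ⌈751/793⌉ = 2 − 1 = 1
n=8: ⌈(9·44+443)/793⌉ − ⌈(8·44+443)/793⌉ = ⌈839/793⌉ − ⌈795/793⌉ = 2 − 2 = 0
n=9: ⌈(10·44+443)/793⌉ − ⌈(9·44+443)/793⌉ = ⌈883/793⌉ − ⌈839/793⌉ = 2 − 2 = 0
n=10: ⌈(11·44+443)/793⌉ − ⌈(10·44+443)/793⌉ = ⌈927/793⌉ − ⌈883/793⌉ = 2 − 2 = 0
n=11: ⌈(12·44+443)/793⌉ − ⌈(11·44+443)/793⌉ = ⌈971/793⌉ − ⌈927/793⌉ = 2 − 2 = 0
n=12: ⌈(13·44+443)/793⌉ − ⌈(12·44+443)/793⌉ = ⌈1015/793⌉ − ⌈971/793⌉ = 2 − 2 = 0
n=13: ⌈(14·44+443)/793⌉ − ⌈(13·44+443)/793⌉ = ⌈1059/793⌉ − ⌈1015/793⌉ = 2 − 2 = 0
n=14: ⌈(15·44+443)/793⌉ − ⌈(14·44+443)/793⌉ = ⌈1103/793⌉ − ⌈1059/793⌉ = 2 − 2 = 0
n=15: ⌈(16·44+443)/793⌉ − ⌈(15·44+443)/793⌉ = ⌈1147/793⌉ − ⌈1103/793⌉ = 2 − 2 = 0
n=16: ⌈(17·44+443)/793⌉ − ⌈(16·44+443)/793⌉ = ⌈1191/793⌉ − ⌈1147/793⌉ = 2 − 2 = 0
n=17: ⌈(18·44+443)/793⌉ − ⌈(17·44+443)/793⌉ = ⌈1235/793⌉ − ⌈1191/793⌉ = 2 − 2 = 0
n=18: ⌈(19·44+443)/793⌉ − ⌈(18·44+443)/793⌉ = ⌈1279/793⌉ − ⌈1235/793⌉ = 2 − 2 = 0
n=19: ⌈(20·44+443)/793⌉ − ⌈(19·44+443)/793⌉ = ⌈1323/793⌉ − ⌈1279/793⌉ = 2 − 2 = 0
n=20: ⌈(21·44+443)/793⌉ − ⌈(20·44+443)/793⌉ = ⌈1367/793⌉ − ⌈1323/793⌉ = 2 − 2 = 0
n=21: ⌈(22·44+443)/793⌉ − ⌈(21·44+443)/793⌉ = ⌈1411/793⌉ − ⌈1367/793⌉ = 2 − 2 = 0
n=22: ⌈(23·44+443)/793⌉ − ⌈(22·44+443)/793⌉ = ⌈1455/793⌉ − ⌈1411/793⌉ = 2 − 2 = 0
n=23: ⌈(24·44+443)/793⌉ − ⌈(23·44+443)/793⌉ = ⌈1499/793⌉ − ⌈1455/793⌉ = 2 − 2 = 0
n=24: ⌈(25·44+443)/793⌉ − ⌈(24·44+443)/793⌉ = ⌈1543/793⌉ − ⌈1499/793⌉ = 2 − 2 = 0
n=25: ⌈(26·44+443)/793⌉ − ⌈(25·44+443)/793⌉ = ⌈1587/793⌉ − ⌈1543/793⌉ = 3 − 2 = 1
n=26: ⌈(27·44+443)/793⌉ − ⌈(26·44+443)/793⌉ = ⌈1631/793⌉ − ⌈1587/793⌉ = 3 − 3 = 0
n=27: ⌈(28·44+443)/793⌉ − ⌈(27·44+443)/793⌉ = ⌈1675/793⌉ − ⌈1631/793⌉ = 3 − 3 = 0
n=28: ⌈(29·44+443)/793⌉ − ⌈(28·44+443)/793⌉ = ⌈1719/793⌉ − ⌈1675/793⌉ = 3 − 3 = 0
n=29: ⌈(30·44+443)/793⌉ − ⌈(29·44+443)/793⌉ = ⌈1763/793⌉ − ⌈1719/793⌉ = 3 − 3 = 0
n=30: ⌈(31·44+443)/793⌉ − ⌈(30·44+443)/793⌉ = ⌈1807/793⌉ − ⌈1763/793⌉ = 3 − 3 = 0
n=31: ⌈(32·44+443)/793⌉ − ⌈(31·44+443)/793⌉ = ⌈1851/793⌉ − ⌈1807/793⌉ = 3 − 3 = 0
n=32: ⌈(33·44+443)/793⌉ − ⌈(32·44+443)/793⌉ = ⌈1895/793⌉ − ⌈1851/793⌉ = 3 − 3 = 0
n=33: ⌈(34·44+443)/793⌉ − ⌈(33·44+443)/793⌉ = ⌈1939/793⌉ − ⌈1895/793⌉ = 3 − 3 = 0
n=34: ⌈(35·44+443)/793⌉ − ⌈(34·44+443)/793⌉ = ⌈1983/793⌉ − ⌈1939/793⌉ = 3 − 3 = 0
n=35: ⌈(36·44+443)/793⌉ − ⌈(35·44+443)/793⌉ = ⌈2027/793⌉ − ⌈1983/793⌉ = 3 − 3 = 0
n=36: ⌈(37·44+443)/793⌉ − ⌈(36·44+443)/793⌉ = ⌈2071/793⌉ − ⌈2027/793⌉ = 3 − 3 = 0
n=37: ⌈(38·44+443)/793⌉ − ⌈(37·44+443)/793⌉ = ⌈2115/793⌉ − ⌈2071/793⌉ = 3 − 3 = 0
n=38: ⌈(39·44+443)/793⌉ − ⌈(38·44+443)/793⌉ = ⌈2159/793⌉ − ⌈2115/793⌉ = 3 − 3 = 0
n=39: ⌈(40·44+443)/793⌉ − ⌈(39·44+443)/793⌉ = ⌈2203/793⌉ − ⌈2159/793⌉ = 3 − 3 = 0
n=40: ⌈(41·44+443)/793⌉ − ⌈(40·44+443)/793⌉ = ⌈2247/793⌉ − ⌈2203/793⌉ = 3 − 3 = 0
n=41: ⌈(42·44+443)/793⌉ − ⌈(41·44+443)/793⌉ = ⌈2291/793⌉ − ⌈2247/793⌉ = 3 − 3 = 0
n=42: ⌈(43·44+443)/793⌉ − ⌈(42·44+443)/793⌉ = ⌈2335/793⌉ − ⌈2291/793⌉ = 3 − 3 = 0
n=43: ⌈(44·44+443)/793⌉ − ⌈(43·44+443)/793⌉ = ⌈2379/793⌉ − ⌈2335/793⌉ = 3 − 3 = 0
n=44: ⌈(45·44+443)/793⌉ − ⌈(44·44+443)/793⌉ = ⌈2423/793⌉ − ⌈2379/793⌉ = 4 − 3 = 1
n=45: ⌈(46·44+443)/793⌉ − ⌈(45·44+443)/793⌉ = ⌈2467/793⌉ − ⌈2423/793⌉ = 4 − 4 = 0
n=46: ⌈(47·44+443)/793⌉ − ⌈(46·44+443)/793⌉ = ⌈2511/793⌉ − ⌈2467/793⌉ = 4 − 4 = 0
n=47: ⌈(48·44+443)/793⌉ − ⌈(47·44+443)/793⌉ = ⌈2555/793⌉ − ⌈2511/793⌉ = 4 − 4 = 0
n=48: ⌈(49·44+443)/793⌉ − ⌈(48·44+443)/793⌉ = ⌈2599/793⌉ − ⌈2555/793⌉ = 4 − 4 = 0
n=49: ⌈(50·44+443)/793⌉ − ⌈(49·44+443)/793⌉ = ⌈2643/793⌉ − ⌈2599/793⌉ = 4 − 4 = 0
n=50: ⌈(51·44+443)/793⌉ − ⌈(50·44+443)/793⌉ = ⌈2687/793⌉ − ⌈2643/793⌉ = 4 − 4 = 0
n=51: ⌈(52·44+443)/793⌉ − ⌈(51·44+443)/793⌉ = ⌈2731/793⌉ − ⌈2687/793⌉ = 4 − 4 = 0
n=52: ⌈(53·44+443)/793⌉ − ⌈(52·44+443)/793⌉ = ⌈2775/793⌉ − ⌈2731/793⌉ = 4 − 4 = 0
n=53: ⌈(54·44+443)/793⌉ − ⌈(53·44+443)/793⌉ = ⌈2819/793⌉ − ⌈2775/793⌉ = 4 − 4 = 0
n=54: ⌈(55·44+443)/793⌉ − ⌈(54·44+443)/793⌉ = ⌈2863/793⌉ − ⌈2819/793⌉ = 4 − 4 = 0
n=55: ⌈(56·44+443)/793⌉ − ⌈(55·44+443)/793⌉ = ⌈2907/793⌉ − ⌈2863/793⌉ = 4 − 4 = 0
n=56: ⌈(57·44+443)/793⌉ − ⌈(56·44+443)/793⌉ = ⌈2951/793⌉ − ⌈2907/793⌉ = 4 − 4 = 0
n=57: ⌈(58·44+443)/793⌉ − ⌈(57·44+443)/793⌉ = ⌈2995/793⌉ − ⌈2951/793⌉ = 4 − 4 = 0
n=58: ⌈(59·44+443)/793⌉ − ⌈(58·44+443)/793⌉ = ⌈3039/793⌉ − ⌈2995/793⌉ = 4 − 4 = 0
n=59: ⌈(60·44+443)/793⌉ − ⌈(59·44+443)/793⌉ = ⌈3083/793⌉ − ⌈3039/793⌉ = 4 − 4 = 0
n=60: ⌈(61·44+443)/793⌉ − ⌈(60·44+443)/793⌉ = ⌈3127/793⌉ − ⌈3083/793⌉ = 4 − 4 = 0
n=61: ⌈(62·44+443)/793⌉ − ⌈(61·44+443)/793⌉ = ⌈3171/793⌉ − ⌈3127/793⌉ = 4 − 4 = 0
n=62: ⌈(63·44+443)/793⌉ − ⌈(62·44+443)/793⌉ = ⌈3215/793⌉ − ⌈3171/793⌉ = 5 − 4 = 1
n=63: ⌈(64·44+443)/793⌉ − ⌈(63·44+443)/793⌉ = ⌈3259/793⌉ − ⌈3215/793⌉ = 5 − 5 = 0
n=64: ⌈(65·44+443)/793⌉ − ⌈(64·44+443)/793⌉ = ⌈3303/793⌉ − ⌈3259/793⌉ = 5 − 5 = 0
n=65: ⌈(66·44+443)/793⌉ − ⌈(65·44+443)/793⌉ = ⌈3347/793⌉ − ⌈3303/793⌉ = 5 − 5 = 0
n=66: ⌈(67·44+443)/793⌉ − ⌈(66·44+443)/793⌉ = ⌈3391/793⌉ − ⌈3347/793⌉ = 5 − 5 = 0
n=67: ⌈(68·44+443)/793⌉ − ⌈(67·44+443)/793⌉ = ⌈3435/793⌉ − ⌈3391/793⌉ = 5 − 5 = 0
n=68: ⌈(69·44+443)/793⌉ − ⌈(68·44+443)/793⌉ = ⌈3479/793⌉ − ⌈3435/793⌉ = 5 − 5 = 0
n=69: ⌈(70·44+443)/793⌉ − ⌈(69·44+443)/793⌉ = ⌈3523/793⌉ − ⌈3479/793⌉ = 5 − 5 = 0
n=70: ⌈(71·44+443)/793⌉ − ⌈(70·44+443)/793⌉ = ⌈3567/793⌉ − ⌈3523/793⌉ = 5 − 5 = 0
n=71: ⌈(72·44+443)/793⌉ − ⌈(71·44+443)/793⌉ = ⌈3611/793⌉ − ⌈3567/793⌉ = 5 − 5 = 0
n=72: ⌈(73·44+443)/793⌉ − ⌈(72·44+443)/793⌉ = ⌈3655/793⌉ − ⌈3611/793⌉ = 5 − 5 = 0
n=73: ⌈(74·44+443)/793⌉ − ⌈(73·44+443)/793⌉ = ⌈3699/793⌉ − ⌈3655/793⌉ = 5 − 5 = 0
n=74: ⌈(75·44+443)/793⌉ − ⌈(74·44+443)/793⌉ = ⌈3743/793⌉ − ⌈3699/793⌉ = 5 − 5 = 0
n=75: ⌈(76·44+443)/793⌉ − ⌈(75·44+443)/793⌉ = ⌈3787/793⌉ − ⌈3743/793⌉ = 5 − 5 = 0
n=76: ⌈(77·44+443)/793⌉ − ⌈(76·44+443)/793⌉ = ⌈3831/793⌉ − ⌈3787/793⌉ = 5 − 5 = 0
n=77: ⌈(78·44+443)/793⌉ − ⌈(77·44+443)/793⌉ = ⌈3875/793⌉ − ⌈3831/793⌉ = 5 − 5 = 0
n=78: ⌈(79·44+443)/793⌉ − ⌈(78·44+443)/793⌉ = ⌈3919/793⌉ − ⌈3875/793⌉ = 5 − 5 = 0
n=79: ⌈(80·44+443)/793⌉ − ⌈(79·44+443)/793⌉ = ⌈3963/793⌉ − ⌈3919/793⌉ = 5 − 5 = 0
n=80: ⌈(81·44+443)/793⌉ − ⌈(80·44+443)/793⌉ = ⌈4007/793⌉ − ⌈3963/793⌉ = 6 − 5 = 1
n=81: ⌈(82·44+443)/793⌉ − ⌈(81·44+443)/793⌉ = ⌈4051/793⌉ − ⌈4007/793⌉ = 6 − 6 = 0
n=82: ⌈(83·44+443)/793⌉ − ⌈(82·44+443)/793⌉ = ⌈4095/793⌉ − ⌈4051/793⌉ = 6 − 6 = 0
n=83: ⌈(84·44+443)/793⌉ − ⌈(83·44+443)/793⌉ = ⌈4139/793⌉ − ⌈4095/793⌉ = 6 − 6 = 0
n=84: ⌈(85·44+443)/793⌉ − ⌈(84·44+443)/793⌉ = ⌈4183/793⌉ − ⌈4139/793⌉ = 6 − 6 = 0
n=85: ⌈(86·44+443)/793⌉ − ⌈(85·44+443)/793⌉ = ⌈4227/793⌉ − ⌈4183/793⌉ = 6 − 6 = 0
n=86: ⌈(87·44+443)/793⌉ − ⌈(86·44+443)/793⌉ = ⌈4271/793⌉ − ⌈4227/793⌉ = 6 − 6 = 0
n=87: ⌈(88·44+443)/793⌉ − ⌈(87·44+443)/793⌉ = ⌈4315/793⌉ − ⌈4271/793⌉ = 6 − 6 = 0
n=88: ⌈(89·44+443)/793⌉ − ⌈(88·44+443)/793⌉ = ⌈4359/793⌉ − ⌈4315/793⌉ = 6 − 6 = 0
n=89: ⌈(90·44+443)/793⌉ − ⌈(89·44+443)/793⌉ = ⌈4403/793⌉ − ⌈4359/793⌉ = 6 − 6 = 0
n=90: ⌈(91·44+443)/793⌉ − ⌈(90·44+443)/793⌉ = ⌈4447/793⌉ − ⌈4403/793⌉ = 6 − 6 = 0


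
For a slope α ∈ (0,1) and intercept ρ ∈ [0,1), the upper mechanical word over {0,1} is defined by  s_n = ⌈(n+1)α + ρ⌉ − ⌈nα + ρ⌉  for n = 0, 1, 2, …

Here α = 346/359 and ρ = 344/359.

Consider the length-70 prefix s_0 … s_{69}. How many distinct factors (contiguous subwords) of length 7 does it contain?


8

t_n = ⌈(n·346+344)/359⌉ for n = 0 … 70:
  n=0…9: ⌈344/359⌉=1 ⌈690/359⌉=2 ⌈1036/359⌉=3 ⌈1382/359⌉=4 ⌈1728/359⌉=5 ⌈2074/359⌉=6 ⌈2420/359⌉=7 ⌈2766/359⌉=8 ⌈3112/359⌉=9 ⌈3458/359⌉=10
  n=10…19: ⌈3804/359⌉=11 ⌈4150/359⌉=12 ⌈4496/359⌉=13 ⌈4842/359⌉=14 ⌈5188/359⌉=15 ⌈5534/359⌉=16 ⌈5880/359⌉=17 ⌈6226/359⌉=18 ⌈6572/359⌉=19 ⌈6918/359⌉=20
  n=20…29: ⌈7264/359⌉=21 ⌈7610/359⌉=22 ⌈7956/359⌉=23 ⌈8302/359⌉=24 ⌈8648/359⌉=25 ⌈8994/359⌉=26 ⌈9340/359⌉=27 ⌈9686/359⌉=27 ⌈10032/359⌉=28 ⌈10378/359⌉=29
  n=30…39: ⌈10724/359⌉=30 ⌈11070/359⌉=31 ⌈11416/359⌉=32 ⌈11762/359⌉=33 ⌈12108/359⌉=34 ⌈12454/359⌉=35 ⌈12800/359⌉=36 ⌈13146/359⌉=37 ⌈13492/359⌉=38 ⌈13838/359⌉=39
  n=40…49: ⌈14184/359⌉=40 ⌈14530/359⌉=41 ⌈14876/359⌉=42 ⌈15222/359⌉=43 ⌈15568/359⌉=44 ⌈15914/359⌉=45 ⌈16260/359⌉=46 ⌈16606/359⌉=47 ⌈16952/359⌉=48 ⌈17298/359⌉=49
  n=50…59: ⌈17644/359⌉=50 ⌈17990/359⌉=51 ⌈18336/359⌉=52 ⌈18682/359⌉=53 ⌈19028/359⌉=54 ⌈19374/359⌉=54 ⌈19720/359⌉=55 ⌈20066/359⌉=56 ⌈20412/359⌉=57 ⌈20758/359⌉=58
  n=60…69: ⌈21104/359⌉=59 ⌈21450/359⌉=60 ⌈21796/359⌉=61 ⌈22142/359⌉=62 ⌈22488/359⌉=63 ⌈22834/359⌉=64 ⌈23180/359⌉=65 ⌈23526/359⌉=66 ⌈23872/359⌉=67 ⌈24218/359⌉=68
  n=70: ⌈24564/359⌉=69
s_n = t_(n+1) − t_n for n = 0 … 69 gives
prefix = 1111111111111111111111111101111111111111111111111111110111111111111111
slide a length-7 window over [0..6] … [63..69] (64 windows); first occurrence of each distinct factor:
  [  0..  6] 1111111
  [ 20.. 26] 1111110
  [ 21.. 27] 1111101
  [ 22.. 28] 1111011
  [ 23.. 29] 1110111
  [ 24.. 30] 1101111
  [ 25.. 31] 1011111
  [ 26.. 32] 0111111
  (the other 56 windows repeat one of these)
distinct factors: {0111111, 1011111, 1101111, 1110111, 1111011, 1111101, 1111110, 1111111}
count = 8  (Sturmian bound for length 7 is 8)


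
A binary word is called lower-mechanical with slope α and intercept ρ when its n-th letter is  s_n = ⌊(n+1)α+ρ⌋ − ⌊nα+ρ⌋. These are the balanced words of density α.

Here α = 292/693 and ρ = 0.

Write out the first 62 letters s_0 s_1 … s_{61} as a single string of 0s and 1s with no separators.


n=0: ⌊(1·292)/693⌋ − ⌊(0·292)/693⌋ = ⌊292/693⌋ − ⌊0/693⌋ = 0 − 0 = 0
n=1: ⌊(2·292)/693⌋ − ⌊(1·292)/693⌋ = ⌊584/693⌋ − ⌊292/693⌋ = 0 − 0 = 0
n=2: ⌊(3·292)/693⌋ − ⌊(2·292)/693⌋ = ⌊876/693⌋ − ⌊584/693⌋ = 1 − 0 = 1
n=3: ⌊(4·292)/693⌋ − ⌊(3·292)/693⌋ = ⌊1168/693⌋ − ⌊876/693⌋ = 1 − 1 = 0
n=4: ⌊(5·292)/693⌋ − ⌊(4·292)/693⌋ = ⌊1460/693⌋ − ⌊1168/693⌋ = 2 − 1 = 1
n=5: ⌊(6·292)/693⌋ − ⌊(5·292)/693⌋ = ⌊1752/693⌋ − ⌊1460/693⌋ = 2 − 2 = 0
n=6: ⌊(7·292)/693⌋ − ⌊(6·292)/693⌋ = ⌊2044/693⌋ − ⌊1752/693⌋ = 2 − 2 = 0
n=7: ⌊(8·292)/693⌋ − ⌊(7·292)/693⌋ = ⌊2336/693⌋ − ⌊2044/693⌋ = 3 − 2 = 1
n=8: ⌊(9·292)/693⌋ − ⌊(8·292)/693⌋ = ⌊2628/693⌋ − ⌊2336/693⌋ = 3 − 3 = 0
n=9: ⌊(10·292)/693⌋ − ⌊(9·292)/693⌋ = ⌊2920/693⌋ − ⌊2628/693⌋ = 4 − 3 = 1
n=10: ⌊(11·292)/693⌋ − ⌊(10·292)/693⌋ = ⌊3212/693⌋ − ⌊2920/693⌋ = 4 − 4 = 0
n=11: ⌊(12·292)/693⌋ − ⌊(11·292)/693⌋ = ⌊3504/693⌋ − ⌊3212/693⌋ = 5 − 4 = 1
n=12: ⌊(13·292)/693⌋ − ⌊(12·292)/693⌋ = ⌊3796/693⌋ − ⌊3504/693⌋ = 5 − 5 = 0
n=13: ⌊(14·292)/693⌋ − ⌊(13·292)/693⌋ = ⌊4088/693⌋ − ⌊3796/693⌋ = 5 − 5 = 0
n=14: ⌊(15·292)/693⌋ − ⌊(14·292)/693⌋ = ⌊4380/693⌋ − ⌊4088/693⌋ = 6 − 5 = 1
n=15: ⌊(16·292)/693⌋ − ⌊(15·292)/693⌋ = ⌊4672/693⌋ − ⌊4380/693⌋ = 6 − 6 = 0
n=16: ⌊(17·292)/693⌋ − ⌊(16·292)/693⌋ = ⌊4964/693⌋ − ⌊4672/693⌋ = 7 − 6 = 1
n=17: ⌊(18·292)/693⌋ − ⌊(17·292)/693⌋ = ⌊5256/693⌋ − ⌊4964/693⌋ = 7 − 7 = 0
n=18: ⌊(19·292)/693⌋ − ⌊(18·292)/693⌋ = ⌊5548/693⌋ − ⌊5256/693⌋ = 8 − 7 = 1
n=19: ⌊(20·292)/693⌋ − ⌊(19·292)/693⌋ = ⌊5840/693⌋ − ⌊5548/693⌋ = 8 − 8 = 0
n=20: ⌊(21·292)/693⌋ − ⌊(20·292)/693⌋ = ⌊6132/693⌋ − ⌊5840/693⌋ = 8 − 8 = 0
n=21: ⌊(22·292)/693⌋ − ⌊(21·292)/693⌋ = ⌊6424/693⌋ − ⌊6132/693⌋ = 9 − 8 = 1
n=22: ⌊(23·292)/693⌋ − ⌊(22·292)/693⌋ = ⌊6716/693⌋ − ⌊6424/693⌋ = 9 − 9 = 0
n=23: ⌊(24·292)/693⌋ − ⌊(23·292)/693⌋ = ⌊7008/693⌋ − ⌊6716/693⌋ = 10 − 9 = 1
n=24: ⌊(25·292)/693⌋ − ⌊(24·292)/693⌋ = ⌊7300/693⌋ − ⌊7008/693⌋ = 10 − 10 = 0
n=25: ⌊(26·292)/693⌋ − ⌊(25·292)/693⌋ = ⌊7592/693⌋ − ⌊7300/693⌋ = 10 − 10 = 0
n=26: ⌊(27·292)/693⌋ − ⌊(26·292)/693⌋ = ⌊7884/693⌋ − ⌊7592/693⌋ = 11 − 10 = 1
n=27: ⌊(28·292)/693⌋ − ⌊(27·292)/693⌋ = ⌊8176/693⌋ − ⌊7884/693⌋ = 11 − 11 = 0
n=28: ⌊(29·292)/693⌋ − ⌊(28·292)/693⌋ = ⌊8468/693⌋ − ⌊8176/693⌋ = 12 − 11 = 1
n=29: ⌊(30·292)/693⌋ − ⌊(29·292)/693⌋ = ⌊8760/693⌋ − ⌊8468/693⌋ = 12 − 12 = 0
n=30: ⌊(31·292)/693⌋ − ⌊(30·292)/693⌋ = ⌊9052/693⌋ − ⌊8760/693⌋ = 13 − 12 = 1
n=31: ⌊(32·292)/693⌋ − ⌊(31·292)/693⌋ = ⌊9344/693⌋ − ⌊9052/693⌋ = 13 − 13 = 0
n=32: ⌊(33·292)/693⌋ − ⌊(32·292)/693⌋ = ⌊9636/693⌋ − ⌊9344/693⌋ = 13 − 13 = 0
n=33: ⌊(34·292)/693⌋ − ⌊(33·292)/693⌋ = ⌊9928/693⌋ − ⌊9636/693⌋ = 14 − 13 = 1
n=34: ⌊(35·292)/693⌋ − ⌊(34·292)/693⌋ = ⌊10220/693⌋ − ⌊9928/693⌋ = 14 − 14 = 0
n=35: ⌊(36·292)/693⌋ − ⌊(35·292)/693⌋ = ⌊10512/693⌋ − ⌊10220/693⌋ = 15 − 14 = 1
n=36: ⌊(37·292)/693⌋ − ⌊(36·292)/693⌋ = ⌊10804/693⌋ − ⌊10512/693⌋ = 15 − 15 = 0
n=37: ⌊(38·292)/693⌋ − ⌊(37·292)/693⌋ = ⌊11096/693⌋ − ⌊10804/693⌋ = 16 − 15 = 1
n=38: ⌊(39·292)/693⌋ − ⌊(38·292)/693⌋ = ⌊11388/693⌋ − ⌊11096/693⌋ = 16 − 16 = 0
n=39: ⌊(40·292)/693⌋ − ⌊(39·292)/693⌋ = ⌊11680/693⌋ − ⌊11388/693⌋ = 16 − 16 = 0
n=40: ⌊(41·292)/693⌋ − ⌊(40·292)/693⌋ = ⌊11972/693⌋ − ⌊11680/693⌋ = 17 − 16 = 1
n=41: ⌊(42·292)/693⌋ − ⌊(41·292)/693⌋ = ⌊12264/693⌋ − ⌊11972/693⌋ = 17 − 17 = 0
n=42: ⌊(43·292)/693⌋ − ⌊(42·292)/693⌋ = ⌊12556/693⌋ − ⌊12264/693⌋ = 18 − 17 = 1
n=43: ⌊(44·292)/693⌋ − ⌊(43·292)/693⌋ = ⌊12848/693⌋ − ⌊12556/693⌋ = 18 − 18 = 0
n=44: ⌊(45·292)/693⌋ − ⌊(44·292)/693⌋ = ⌊13140/693⌋ − ⌊12848/693⌋ = 18 − 18 = 0
n=45: ⌊(46·292)/693⌋ − ⌊(45·292)/693⌋ = ⌊13432/693⌋ − ⌊13140/693⌋ = 19 − 18 = 1
n=46: ⌊(47·292)/693⌋ − ⌊(46·292)/693⌋ = ⌊13724/693⌋ − ⌊13432/693⌋ = 19 − 19 = 0
n=47: ⌊(48·292)/693⌋ − ⌊(47·292)/693⌋ = ⌊14016/693⌋ − ⌊13724/693⌋ = 20 − 19 = 1
n=48: ⌊(49·292)/693⌋ − ⌊(48·292)/693⌋ = ⌊14308/693⌋ − ⌊14016/693⌋ = 20 − 20 = 0
n=49: ⌊(50·292)/693⌋ − ⌊(49·292)/693⌋ = ⌊14600/693⌋ − ⌊14308/693⌋ = 21 − 20 = 1
n=50: ⌊(51·292)/693⌋ − ⌊(50·292)/693⌋ = ⌊14892/693⌋ − ⌊14600/693⌋ = 21 − 21 = 0
n=51: ⌊(52·292)/693⌋ − ⌊(51·292)/693⌋ = ⌊15184/693⌋ − ⌊14892/693⌋ = 21 − 21 = 0
n=52: ⌊(53·292)/693⌋ − ⌊(52·292)/693⌋ = ⌊15476/693⌋ − ⌊15184/693⌋ = 22 − 21 = 1
n=53: ⌊(54·292)/693⌋ − ⌊(53·292)/693⌋ = ⌊15768/693⌋ − ⌊15476/693⌋ = 22 − 22 = 0
n=54: ⌊(55·292)/693⌋ − ⌊(54·292)/693⌋ = ⌊16060/693⌋ − ⌊15768/693⌋ = 23 − 22 = 1
n=55: ⌊(56·292)/693⌋ − ⌊(55·292)/693⌋ = ⌊16352/693⌋ − ⌊16060/693⌋ = 23 − 23 = 0
n=56: ⌊(57·292)/693⌋ − ⌊(56·292)/693⌋ = ⌊16644/693⌋ − ⌊16352/693⌋ = 24 − 23 = 1
n=57: ⌊(58·292)/693⌋ − ⌊(57·292)/693⌋ = ⌊16936/693⌋ − ⌊16644/693⌋ = 24 − 24 = 0
n=58: ⌊(59·292)/693⌋ − ⌊(58·292)/693⌋ = ⌊17228/693⌋ − ⌊16936/693⌋ = 24 − 24 = 0
n=59: ⌊(60·292)/693⌋ − ⌊(59·292)/693⌋ = ⌊17520/693⌋ − ⌊17228/693⌋ = 25 − 24 = 1
n=60: ⌊(61·292)/693⌋ − ⌊(60·292)/693⌋ = ⌊17812/693⌋ − ⌊17520/693⌋ = 25 − 25 = 0
n=61: ⌊(62·292)/693⌋ − ⌊(61·292)/693⌋ = ⌊18104/693⌋ − ⌊17812/693⌋ = 26 − 25 = 1

00101001010100101010010100101010010101001010010101001010100101
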